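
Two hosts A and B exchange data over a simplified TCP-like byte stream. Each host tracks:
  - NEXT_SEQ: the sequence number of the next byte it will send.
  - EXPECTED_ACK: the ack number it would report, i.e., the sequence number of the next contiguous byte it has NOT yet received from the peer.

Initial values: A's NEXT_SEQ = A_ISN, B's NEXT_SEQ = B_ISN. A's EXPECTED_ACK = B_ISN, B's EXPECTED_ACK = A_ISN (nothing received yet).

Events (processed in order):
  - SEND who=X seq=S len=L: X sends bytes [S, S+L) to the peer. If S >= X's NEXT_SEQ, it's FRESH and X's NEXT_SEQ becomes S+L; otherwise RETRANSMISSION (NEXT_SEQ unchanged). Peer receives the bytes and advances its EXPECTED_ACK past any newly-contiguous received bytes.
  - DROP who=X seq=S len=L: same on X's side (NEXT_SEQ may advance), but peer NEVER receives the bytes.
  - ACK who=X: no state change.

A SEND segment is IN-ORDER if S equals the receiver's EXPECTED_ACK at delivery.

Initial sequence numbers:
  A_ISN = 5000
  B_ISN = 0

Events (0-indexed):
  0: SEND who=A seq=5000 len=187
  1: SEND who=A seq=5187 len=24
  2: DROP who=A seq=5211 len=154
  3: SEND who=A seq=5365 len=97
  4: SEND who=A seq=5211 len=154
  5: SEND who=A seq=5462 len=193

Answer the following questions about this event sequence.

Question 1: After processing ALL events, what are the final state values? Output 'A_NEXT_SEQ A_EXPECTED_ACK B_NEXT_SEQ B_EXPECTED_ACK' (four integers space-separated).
After event 0: A_seq=5187 A_ack=0 B_seq=0 B_ack=5187
After event 1: A_seq=5211 A_ack=0 B_seq=0 B_ack=5211
After event 2: A_seq=5365 A_ack=0 B_seq=0 B_ack=5211
After event 3: A_seq=5462 A_ack=0 B_seq=0 B_ack=5211
After event 4: A_seq=5462 A_ack=0 B_seq=0 B_ack=5462
After event 5: A_seq=5655 A_ack=0 B_seq=0 B_ack=5655

Answer: 5655 0 0 5655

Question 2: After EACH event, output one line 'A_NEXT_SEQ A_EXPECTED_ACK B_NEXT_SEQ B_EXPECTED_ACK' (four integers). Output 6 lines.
5187 0 0 5187
5211 0 0 5211
5365 0 0 5211
5462 0 0 5211
5462 0 0 5462
5655 0 0 5655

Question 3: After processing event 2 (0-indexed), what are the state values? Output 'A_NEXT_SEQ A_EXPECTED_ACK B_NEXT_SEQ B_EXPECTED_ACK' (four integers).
After event 0: A_seq=5187 A_ack=0 B_seq=0 B_ack=5187
After event 1: A_seq=5211 A_ack=0 B_seq=0 B_ack=5211
After event 2: A_seq=5365 A_ack=0 B_seq=0 B_ack=5211

5365 0 0 5211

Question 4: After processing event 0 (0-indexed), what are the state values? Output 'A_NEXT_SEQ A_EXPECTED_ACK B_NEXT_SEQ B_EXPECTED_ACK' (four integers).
After event 0: A_seq=5187 A_ack=0 B_seq=0 B_ack=5187

5187 0 0 5187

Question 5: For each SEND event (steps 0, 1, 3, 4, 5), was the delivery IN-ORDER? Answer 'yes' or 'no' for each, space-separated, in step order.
Step 0: SEND seq=5000 -> in-order
Step 1: SEND seq=5187 -> in-order
Step 3: SEND seq=5365 -> out-of-order
Step 4: SEND seq=5211 -> in-order
Step 5: SEND seq=5462 -> in-order

Answer: yes yes no yes yes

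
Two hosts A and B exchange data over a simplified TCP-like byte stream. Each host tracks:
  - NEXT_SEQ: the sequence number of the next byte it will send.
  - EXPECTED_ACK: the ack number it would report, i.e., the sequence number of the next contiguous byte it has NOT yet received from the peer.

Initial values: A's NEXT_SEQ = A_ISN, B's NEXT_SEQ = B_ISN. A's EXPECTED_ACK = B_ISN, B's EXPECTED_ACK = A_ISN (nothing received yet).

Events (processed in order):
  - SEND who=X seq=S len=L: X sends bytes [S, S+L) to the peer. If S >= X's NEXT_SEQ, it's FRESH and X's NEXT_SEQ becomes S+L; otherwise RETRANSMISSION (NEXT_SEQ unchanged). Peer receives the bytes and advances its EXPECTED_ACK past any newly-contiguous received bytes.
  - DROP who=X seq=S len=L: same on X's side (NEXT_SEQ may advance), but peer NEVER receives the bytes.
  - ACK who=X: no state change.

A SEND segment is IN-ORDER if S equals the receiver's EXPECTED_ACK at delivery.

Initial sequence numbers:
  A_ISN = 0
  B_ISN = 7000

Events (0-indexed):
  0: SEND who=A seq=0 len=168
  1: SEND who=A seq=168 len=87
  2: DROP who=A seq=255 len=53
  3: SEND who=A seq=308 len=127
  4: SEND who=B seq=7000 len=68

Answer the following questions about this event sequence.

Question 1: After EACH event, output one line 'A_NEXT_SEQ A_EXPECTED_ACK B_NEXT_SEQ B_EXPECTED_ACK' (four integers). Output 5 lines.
168 7000 7000 168
255 7000 7000 255
308 7000 7000 255
435 7000 7000 255
435 7068 7068 255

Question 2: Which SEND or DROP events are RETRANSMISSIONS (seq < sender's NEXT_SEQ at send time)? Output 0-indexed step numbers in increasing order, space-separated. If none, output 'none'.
Step 0: SEND seq=0 -> fresh
Step 1: SEND seq=168 -> fresh
Step 2: DROP seq=255 -> fresh
Step 3: SEND seq=308 -> fresh
Step 4: SEND seq=7000 -> fresh

Answer: none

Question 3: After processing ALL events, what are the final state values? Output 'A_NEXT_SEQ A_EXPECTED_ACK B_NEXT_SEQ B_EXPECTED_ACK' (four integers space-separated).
Answer: 435 7068 7068 255

Derivation:
After event 0: A_seq=168 A_ack=7000 B_seq=7000 B_ack=168
After event 1: A_seq=255 A_ack=7000 B_seq=7000 B_ack=255
After event 2: A_seq=308 A_ack=7000 B_seq=7000 B_ack=255
After event 3: A_seq=435 A_ack=7000 B_seq=7000 B_ack=255
After event 4: A_seq=435 A_ack=7068 B_seq=7068 B_ack=255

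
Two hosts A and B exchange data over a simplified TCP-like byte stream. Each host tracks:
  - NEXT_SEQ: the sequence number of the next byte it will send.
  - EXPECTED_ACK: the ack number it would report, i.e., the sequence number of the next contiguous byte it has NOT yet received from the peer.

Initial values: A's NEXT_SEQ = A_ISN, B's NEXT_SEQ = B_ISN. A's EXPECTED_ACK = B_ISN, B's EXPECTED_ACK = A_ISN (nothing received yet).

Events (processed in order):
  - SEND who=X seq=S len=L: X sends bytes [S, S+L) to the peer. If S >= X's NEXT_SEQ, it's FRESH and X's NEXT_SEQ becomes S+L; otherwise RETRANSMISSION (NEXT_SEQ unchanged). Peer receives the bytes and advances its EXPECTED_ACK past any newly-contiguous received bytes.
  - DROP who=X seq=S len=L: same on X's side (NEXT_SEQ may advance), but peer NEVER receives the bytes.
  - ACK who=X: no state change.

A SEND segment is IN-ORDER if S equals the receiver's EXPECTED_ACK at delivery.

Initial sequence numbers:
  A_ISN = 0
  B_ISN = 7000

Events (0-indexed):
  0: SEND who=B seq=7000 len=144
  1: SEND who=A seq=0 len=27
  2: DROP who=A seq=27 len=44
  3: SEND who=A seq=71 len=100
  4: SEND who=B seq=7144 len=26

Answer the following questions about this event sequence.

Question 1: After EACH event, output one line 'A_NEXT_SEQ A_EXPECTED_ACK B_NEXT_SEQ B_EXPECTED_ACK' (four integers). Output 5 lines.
0 7144 7144 0
27 7144 7144 27
71 7144 7144 27
171 7144 7144 27
171 7170 7170 27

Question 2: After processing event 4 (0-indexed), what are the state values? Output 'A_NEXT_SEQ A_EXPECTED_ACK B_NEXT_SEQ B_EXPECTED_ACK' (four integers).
After event 0: A_seq=0 A_ack=7144 B_seq=7144 B_ack=0
After event 1: A_seq=27 A_ack=7144 B_seq=7144 B_ack=27
After event 2: A_seq=71 A_ack=7144 B_seq=7144 B_ack=27
After event 3: A_seq=171 A_ack=7144 B_seq=7144 B_ack=27
After event 4: A_seq=171 A_ack=7170 B_seq=7170 B_ack=27

171 7170 7170 27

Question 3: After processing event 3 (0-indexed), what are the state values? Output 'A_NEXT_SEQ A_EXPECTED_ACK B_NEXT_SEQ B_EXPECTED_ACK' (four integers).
After event 0: A_seq=0 A_ack=7144 B_seq=7144 B_ack=0
After event 1: A_seq=27 A_ack=7144 B_seq=7144 B_ack=27
After event 2: A_seq=71 A_ack=7144 B_seq=7144 B_ack=27
After event 3: A_seq=171 A_ack=7144 B_seq=7144 B_ack=27

171 7144 7144 27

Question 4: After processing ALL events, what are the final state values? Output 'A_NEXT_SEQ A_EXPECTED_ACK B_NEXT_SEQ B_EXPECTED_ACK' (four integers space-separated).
Answer: 171 7170 7170 27

Derivation:
After event 0: A_seq=0 A_ack=7144 B_seq=7144 B_ack=0
After event 1: A_seq=27 A_ack=7144 B_seq=7144 B_ack=27
After event 2: A_seq=71 A_ack=7144 B_seq=7144 B_ack=27
After event 3: A_seq=171 A_ack=7144 B_seq=7144 B_ack=27
After event 4: A_seq=171 A_ack=7170 B_seq=7170 B_ack=27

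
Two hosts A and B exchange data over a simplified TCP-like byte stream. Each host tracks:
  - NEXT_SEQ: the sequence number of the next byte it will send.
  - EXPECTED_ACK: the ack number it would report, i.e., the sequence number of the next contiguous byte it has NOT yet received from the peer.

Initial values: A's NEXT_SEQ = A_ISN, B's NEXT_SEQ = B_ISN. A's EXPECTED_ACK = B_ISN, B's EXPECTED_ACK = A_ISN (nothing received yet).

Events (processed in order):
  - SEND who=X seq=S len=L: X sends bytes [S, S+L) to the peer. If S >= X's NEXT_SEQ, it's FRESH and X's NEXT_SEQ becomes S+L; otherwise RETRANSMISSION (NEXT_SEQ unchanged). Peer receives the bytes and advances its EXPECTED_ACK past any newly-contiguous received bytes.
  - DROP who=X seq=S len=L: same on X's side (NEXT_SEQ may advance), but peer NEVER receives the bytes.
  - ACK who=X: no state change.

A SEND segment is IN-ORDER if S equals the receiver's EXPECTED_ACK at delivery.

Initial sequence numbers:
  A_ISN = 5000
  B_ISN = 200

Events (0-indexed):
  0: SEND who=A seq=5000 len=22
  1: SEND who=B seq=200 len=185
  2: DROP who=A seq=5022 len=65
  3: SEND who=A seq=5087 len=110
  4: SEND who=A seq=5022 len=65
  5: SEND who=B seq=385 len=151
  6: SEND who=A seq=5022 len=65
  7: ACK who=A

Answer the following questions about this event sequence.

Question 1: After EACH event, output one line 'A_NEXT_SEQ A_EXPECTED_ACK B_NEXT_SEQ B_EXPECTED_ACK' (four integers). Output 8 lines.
5022 200 200 5022
5022 385 385 5022
5087 385 385 5022
5197 385 385 5022
5197 385 385 5197
5197 536 536 5197
5197 536 536 5197
5197 536 536 5197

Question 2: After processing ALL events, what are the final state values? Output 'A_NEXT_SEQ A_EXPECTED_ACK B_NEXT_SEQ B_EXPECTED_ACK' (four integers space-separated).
Answer: 5197 536 536 5197

Derivation:
After event 0: A_seq=5022 A_ack=200 B_seq=200 B_ack=5022
After event 1: A_seq=5022 A_ack=385 B_seq=385 B_ack=5022
After event 2: A_seq=5087 A_ack=385 B_seq=385 B_ack=5022
After event 3: A_seq=5197 A_ack=385 B_seq=385 B_ack=5022
After event 4: A_seq=5197 A_ack=385 B_seq=385 B_ack=5197
After event 5: A_seq=5197 A_ack=536 B_seq=536 B_ack=5197
After event 6: A_seq=5197 A_ack=536 B_seq=536 B_ack=5197
After event 7: A_seq=5197 A_ack=536 B_seq=536 B_ack=5197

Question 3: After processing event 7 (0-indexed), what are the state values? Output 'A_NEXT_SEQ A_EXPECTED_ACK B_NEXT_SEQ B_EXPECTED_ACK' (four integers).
After event 0: A_seq=5022 A_ack=200 B_seq=200 B_ack=5022
After event 1: A_seq=5022 A_ack=385 B_seq=385 B_ack=5022
After event 2: A_seq=5087 A_ack=385 B_seq=385 B_ack=5022
After event 3: A_seq=5197 A_ack=385 B_seq=385 B_ack=5022
After event 4: A_seq=5197 A_ack=385 B_seq=385 B_ack=5197
After event 5: A_seq=5197 A_ack=536 B_seq=536 B_ack=5197
After event 6: A_seq=5197 A_ack=536 B_seq=536 B_ack=5197
After event 7: A_seq=5197 A_ack=536 B_seq=536 B_ack=5197

5197 536 536 5197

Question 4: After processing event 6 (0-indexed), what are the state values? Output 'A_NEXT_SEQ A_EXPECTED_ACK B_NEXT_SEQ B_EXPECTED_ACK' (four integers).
After event 0: A_seq=5022 A_ack=200 B_seq=200 B_ack=5022
After event 1: A_seq=5022 A_ack=385 B_seq=385 B_ack=5022
After event 2: A_seq=5087 A_ack=385 B_seq=385 B_ack=5022
After event 3: A_seq=5197 A_ack=385 B_seq=385 B_ack=5022
After event 4: A_seq=5197 A_ack=385 B_seq=385 B_ack=5197
After event 5: A_seq=5197 A_ack=536 B_seq=536 B_ack=5197
After event 6: A_seq=5197 A_ack=536 B_seq=536 B_ack=5197

5197 536 536 5197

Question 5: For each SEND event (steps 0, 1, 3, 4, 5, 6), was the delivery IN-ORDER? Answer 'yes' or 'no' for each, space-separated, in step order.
Answer: yes yes no yes yes no

Derivation:
Step 0: SEND seq=5000 -> in-order
Step 1: SEND seq=200 -> in-order
Step 3: SEND seq=5087 -> out-of-order
Step 4: SEND seq=5022 -> in-order
Step 5: SEND seq=385 -> in-order
Step 6: SEND seq=5022 -> out-of-order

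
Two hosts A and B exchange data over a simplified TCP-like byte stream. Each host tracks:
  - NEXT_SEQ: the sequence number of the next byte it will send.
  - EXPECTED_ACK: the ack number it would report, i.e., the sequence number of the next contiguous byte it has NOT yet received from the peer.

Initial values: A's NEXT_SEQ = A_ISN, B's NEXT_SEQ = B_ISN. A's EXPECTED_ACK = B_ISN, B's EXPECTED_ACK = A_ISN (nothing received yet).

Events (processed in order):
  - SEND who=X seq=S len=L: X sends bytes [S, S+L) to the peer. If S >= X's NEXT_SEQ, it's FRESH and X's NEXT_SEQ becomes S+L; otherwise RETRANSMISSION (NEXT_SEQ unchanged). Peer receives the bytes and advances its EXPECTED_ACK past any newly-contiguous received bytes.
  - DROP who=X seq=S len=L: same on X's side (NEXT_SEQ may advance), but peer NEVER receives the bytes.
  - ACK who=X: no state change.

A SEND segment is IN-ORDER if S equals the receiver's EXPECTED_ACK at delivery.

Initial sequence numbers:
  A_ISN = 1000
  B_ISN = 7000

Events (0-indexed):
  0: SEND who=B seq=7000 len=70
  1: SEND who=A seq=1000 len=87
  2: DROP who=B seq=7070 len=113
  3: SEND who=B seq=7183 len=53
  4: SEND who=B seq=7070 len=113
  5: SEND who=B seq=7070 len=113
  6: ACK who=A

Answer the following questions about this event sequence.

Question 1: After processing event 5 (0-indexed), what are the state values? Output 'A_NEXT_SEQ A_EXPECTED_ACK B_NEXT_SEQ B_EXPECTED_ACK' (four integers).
After event 0: A_seq=1000 A_ack=7070 B_seq=7070 B_ack=1000
After event 1: A_seq=1087 A_ack=7070 B_seq=7070 B_ack=1087
After event 2: A_seq=1087 A_ack=7070 B_seq=7183 B_ack=1087
After event 3: A_seq=1087 A_ack=7070 B_seq=7236 B_ack=1087
After event 4: A_seq=1087 A_ack=7236 B_seq=7236 B_ack=1087
After event 5: A_seq=1087 A_ack=7236 B_seq=7236 B_ack=1087

1087 7236 7236 1087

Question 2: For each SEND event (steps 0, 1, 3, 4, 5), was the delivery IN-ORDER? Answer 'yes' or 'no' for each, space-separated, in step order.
Step 0: SEND seq=7000 -> in-order
Step 1: SEND seq=1000 -> in-order
Step 3: SEND seq=7183 -> out-of-order
Step 4: SEND seq=7070 -> in-order
Step 5: SEND seq=7070 -> out-of-order

Answer: yes yes no yes no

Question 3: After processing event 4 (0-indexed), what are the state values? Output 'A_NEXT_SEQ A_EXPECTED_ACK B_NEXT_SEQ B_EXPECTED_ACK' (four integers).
After event 0: A_seq=1000 A_ack=7070 B_seq=7070 B_ack=1000
After event 1: A_seq=1087 A_ack=7070 B_seq=7070 B_ack=1087
After event 2: A_seq=1087 A_ack=7070 B_seq=7183 B_ack=1087
After event 3: A_seq=1087 A_ack=7070 B_seq=7236 B_ack=1087
After event 4: A_seq=1087 A_ack=7236 B_seq=7236 B_ack=1087

1087 7236 7236 1087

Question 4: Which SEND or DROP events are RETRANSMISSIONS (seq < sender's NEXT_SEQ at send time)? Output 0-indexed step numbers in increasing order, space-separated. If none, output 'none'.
Step 0: SEND seq=7000 -> fresh
Step 1: SEND seq=1000 -> fresh
Step 2: DROP seq=7070 -> fresh
Step 3: SEND seq=7183 -> fresh
Step 4: SEND seq=7070 -> retransmit
Step 5: SEND seq=7070 -> retransmit

Answer: 4 5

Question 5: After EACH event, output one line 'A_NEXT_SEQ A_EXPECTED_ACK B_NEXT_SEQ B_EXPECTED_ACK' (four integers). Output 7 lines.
1000 7070 7070 1000
1087 7070 7070 1087
1087 7070 7183 1087
1087 7070 7236 1087
1087 7236 7236 1087
1087 7236 7236 1087
1087 7236 7236 1087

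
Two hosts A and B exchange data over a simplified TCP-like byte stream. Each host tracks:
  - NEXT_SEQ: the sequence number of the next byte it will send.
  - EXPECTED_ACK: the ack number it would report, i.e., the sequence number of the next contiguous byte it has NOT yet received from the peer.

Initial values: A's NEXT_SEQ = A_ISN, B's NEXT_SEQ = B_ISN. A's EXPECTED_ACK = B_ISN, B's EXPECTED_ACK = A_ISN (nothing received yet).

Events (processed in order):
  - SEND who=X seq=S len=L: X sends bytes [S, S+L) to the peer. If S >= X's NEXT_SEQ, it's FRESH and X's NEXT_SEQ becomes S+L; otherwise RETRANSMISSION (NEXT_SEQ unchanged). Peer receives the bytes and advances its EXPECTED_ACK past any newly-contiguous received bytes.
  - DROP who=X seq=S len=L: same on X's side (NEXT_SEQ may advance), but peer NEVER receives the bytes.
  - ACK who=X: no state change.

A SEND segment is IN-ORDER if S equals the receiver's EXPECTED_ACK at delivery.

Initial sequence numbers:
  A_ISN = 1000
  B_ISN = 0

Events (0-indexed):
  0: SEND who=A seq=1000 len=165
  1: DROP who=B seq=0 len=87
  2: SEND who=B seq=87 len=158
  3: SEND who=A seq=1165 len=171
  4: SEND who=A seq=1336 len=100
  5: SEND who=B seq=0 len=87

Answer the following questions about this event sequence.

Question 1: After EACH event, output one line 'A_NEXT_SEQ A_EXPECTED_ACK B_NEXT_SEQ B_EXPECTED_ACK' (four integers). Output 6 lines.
1165 0 0 1165
1165 0 87 1165
1165 0 245 1165
1336 0 245 1336
1436 0 245 1436
1436 245 245 1436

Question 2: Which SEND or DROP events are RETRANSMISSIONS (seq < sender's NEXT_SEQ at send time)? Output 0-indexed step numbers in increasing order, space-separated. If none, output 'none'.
Answer: 5

Derivation:
Step 0: SEND seq=1000 -> fresh
Step 1: DROP seq=0 -> fresh
Step 2: SEND seq=87 -> fresh
Step 3: SEND seq=1165 -> fresh
Step 4: SEND seq=1336 -> fresh
Step 5: SEND seq=0 -> retransmit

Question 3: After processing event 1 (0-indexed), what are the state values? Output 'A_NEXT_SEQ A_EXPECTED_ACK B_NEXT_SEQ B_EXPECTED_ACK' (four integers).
After event 0: A_seq=1165 A_ack=0 B_seq=0 B_ack=1165
After event 1: A_seq=1165 A_ack=0 B_seq=87 B_ack=1165

1165 0 87 1165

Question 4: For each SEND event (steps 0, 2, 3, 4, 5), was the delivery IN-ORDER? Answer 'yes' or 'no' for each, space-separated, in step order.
Answer: yes no yes yes yes

Derivation:
Step 0: SEND seq=1000 -> in-order
Step 2: SEND seq=87 -> out-of-order
Step 3: SEND seq=1165 -> in-order
Step 4: SEND seq=1336 -> in-order
Step 5: SEND seq=0 -> in-order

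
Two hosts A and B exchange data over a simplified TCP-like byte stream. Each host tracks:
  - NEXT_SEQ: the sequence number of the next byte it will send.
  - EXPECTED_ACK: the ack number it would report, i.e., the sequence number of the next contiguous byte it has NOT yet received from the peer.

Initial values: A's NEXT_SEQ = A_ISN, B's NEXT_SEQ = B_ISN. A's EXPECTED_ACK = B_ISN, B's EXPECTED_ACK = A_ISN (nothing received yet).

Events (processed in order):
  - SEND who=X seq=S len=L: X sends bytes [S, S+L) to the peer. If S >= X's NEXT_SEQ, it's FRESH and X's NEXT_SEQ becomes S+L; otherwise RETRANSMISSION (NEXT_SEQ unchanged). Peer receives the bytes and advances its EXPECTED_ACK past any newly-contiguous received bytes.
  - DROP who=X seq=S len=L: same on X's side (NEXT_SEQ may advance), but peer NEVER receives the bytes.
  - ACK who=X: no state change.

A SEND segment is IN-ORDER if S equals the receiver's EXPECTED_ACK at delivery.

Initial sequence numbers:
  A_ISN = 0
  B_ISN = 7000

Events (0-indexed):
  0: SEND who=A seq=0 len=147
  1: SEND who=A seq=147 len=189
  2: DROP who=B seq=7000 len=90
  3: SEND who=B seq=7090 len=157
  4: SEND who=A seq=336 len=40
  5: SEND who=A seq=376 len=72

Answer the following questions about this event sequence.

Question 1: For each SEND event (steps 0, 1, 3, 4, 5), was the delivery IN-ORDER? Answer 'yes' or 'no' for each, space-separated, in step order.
Answer: yes yes no yes yes

Derivation:
Step 0: SEND seq=0 -> in-order
Step 1: SEND seq=147 -> in-order
Step 3: SEND seq=7090 -> out-of-order
Step 4: SEND seq=336 -> in-order
Step 5: SEND seq=376 -> in-order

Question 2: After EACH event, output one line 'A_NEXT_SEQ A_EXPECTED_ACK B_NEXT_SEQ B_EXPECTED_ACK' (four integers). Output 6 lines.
147 7000 7000 147
336 7000 7000 336
336 7000 7090 336
336 7000 7247 336
376 7000 7247 376
448 7000 7247 448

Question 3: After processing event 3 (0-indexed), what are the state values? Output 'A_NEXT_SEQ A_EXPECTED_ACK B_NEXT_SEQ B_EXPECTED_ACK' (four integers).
After event 0: A_seq=147 A_ack=7000 B_seq=7000 B_ack=147
After event 1: A_seq=336 A_ack=7000 B_seq=7000 B_ack=336
After event 2: A_seq=336 A_ack=7000 B_seq=7090 B_ack=336
After event 3: A_seq=336 A_ack=7000 B_seq=7247 B_ack=336

336 7000 7247 336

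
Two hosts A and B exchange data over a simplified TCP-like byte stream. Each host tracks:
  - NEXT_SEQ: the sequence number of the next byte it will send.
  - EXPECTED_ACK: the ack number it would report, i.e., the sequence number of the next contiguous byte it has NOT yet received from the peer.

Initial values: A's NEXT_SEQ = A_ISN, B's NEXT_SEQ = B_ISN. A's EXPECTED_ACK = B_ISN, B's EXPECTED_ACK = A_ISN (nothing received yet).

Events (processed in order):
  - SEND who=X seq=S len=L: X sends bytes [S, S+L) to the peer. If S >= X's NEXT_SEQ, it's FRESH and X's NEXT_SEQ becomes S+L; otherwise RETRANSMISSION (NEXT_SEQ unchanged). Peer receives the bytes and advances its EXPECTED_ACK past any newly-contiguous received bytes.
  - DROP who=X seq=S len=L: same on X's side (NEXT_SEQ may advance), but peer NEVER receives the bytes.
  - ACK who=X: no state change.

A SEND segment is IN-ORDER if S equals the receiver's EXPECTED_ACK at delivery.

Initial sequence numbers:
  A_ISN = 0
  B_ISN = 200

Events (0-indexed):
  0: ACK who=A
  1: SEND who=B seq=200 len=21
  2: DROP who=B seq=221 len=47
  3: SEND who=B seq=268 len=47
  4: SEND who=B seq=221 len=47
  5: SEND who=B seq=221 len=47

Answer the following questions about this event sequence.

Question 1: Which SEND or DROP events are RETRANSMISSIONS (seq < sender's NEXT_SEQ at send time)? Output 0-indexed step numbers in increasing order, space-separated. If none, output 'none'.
Step 1: SEND seq=200 -> fresh
Step 2: DROP seq=221 -> fresh
Step 3: SEND seq=268 -> fresh
Step 4: SEND seq=221 -> retransmit
Step 5: SEND seq=221 -> retransmit

Answer: 4 5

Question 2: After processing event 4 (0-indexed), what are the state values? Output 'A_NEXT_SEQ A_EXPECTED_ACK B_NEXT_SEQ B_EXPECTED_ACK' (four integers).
After event 0: A_seq=0 A_ack=200 B_seq=200 B_ack=0
After event 1: A_seq=0 A_ack=221 B_seq=221 B_ack=0
After event 2: A_seq=0 A_ack=221 B_seq=268 B_ack=0
After event 3: A_seq=0 A_ack=221 B_seq=315 B_ack=0
After event 4: A_seq=0 A_ack=315 B_seq=315 B_ack=0

0 315 315 0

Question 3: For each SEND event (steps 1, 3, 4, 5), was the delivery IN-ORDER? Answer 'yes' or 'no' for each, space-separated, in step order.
Answer: yes no yes no

Derivation:
Step 1: SEND seq=200 -> in-order
Step 3: SEND seq=268 -> out-of-order
Step 4: SEND seq=221 -> in-order
Step 5: SEND seq=221 -> out-of-order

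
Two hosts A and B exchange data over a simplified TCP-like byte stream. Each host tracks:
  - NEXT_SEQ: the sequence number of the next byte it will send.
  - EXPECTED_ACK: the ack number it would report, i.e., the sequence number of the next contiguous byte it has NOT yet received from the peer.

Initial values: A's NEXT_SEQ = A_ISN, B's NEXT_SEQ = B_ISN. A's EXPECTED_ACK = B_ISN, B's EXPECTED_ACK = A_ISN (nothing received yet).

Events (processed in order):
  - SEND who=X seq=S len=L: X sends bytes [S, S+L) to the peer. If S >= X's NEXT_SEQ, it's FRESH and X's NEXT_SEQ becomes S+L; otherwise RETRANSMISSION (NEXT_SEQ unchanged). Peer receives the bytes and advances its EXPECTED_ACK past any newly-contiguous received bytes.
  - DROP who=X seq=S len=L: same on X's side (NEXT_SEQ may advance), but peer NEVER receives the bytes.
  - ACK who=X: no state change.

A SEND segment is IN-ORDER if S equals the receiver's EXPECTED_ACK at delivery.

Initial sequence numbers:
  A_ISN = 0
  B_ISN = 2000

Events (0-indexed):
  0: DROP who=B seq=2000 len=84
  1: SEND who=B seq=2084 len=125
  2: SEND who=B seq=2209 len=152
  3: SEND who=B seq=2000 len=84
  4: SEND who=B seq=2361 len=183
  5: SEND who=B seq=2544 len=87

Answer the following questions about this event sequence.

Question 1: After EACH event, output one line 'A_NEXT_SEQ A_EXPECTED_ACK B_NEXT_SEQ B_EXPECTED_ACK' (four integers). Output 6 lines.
0 2000 2084 0
0 2000 2209 0
0 2000 2361 0
0 2361 2361 0
0 2544 2544 0
0 2631 2631 0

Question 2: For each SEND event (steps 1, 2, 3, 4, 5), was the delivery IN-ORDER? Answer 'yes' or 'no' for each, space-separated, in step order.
Answer: no no yes yes yes

Derivation:
Step 1: SEND seq=2084 -> out-of-order
Step 2: SEND seq=2209 -> out-of-order
Step 3: SEND seq=2000 -> in-order
Step 4: SEND seq=2361 -> in-order
Step 5: SEND seq=2544 -> in-order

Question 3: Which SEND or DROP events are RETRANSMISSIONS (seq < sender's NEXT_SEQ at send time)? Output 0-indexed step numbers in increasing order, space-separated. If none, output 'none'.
Step 0: DROP seq=2000 -> fresh
Step 1: SEND seq=2084 -> fresh
Step 2: SEND seq=2209 -> fresh
Step 3: SEND seq=2000 -> retransmit
Step 4: SEND seq=2361 -> fresh
Step 5: SEND seq=2544 -> fresh

Answer: 3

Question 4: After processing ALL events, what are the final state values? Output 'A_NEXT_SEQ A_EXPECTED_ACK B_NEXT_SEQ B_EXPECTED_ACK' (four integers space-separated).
After event 0: A_seq=0 A_ack=2000 B_seq=2084 B_ack=0
After event 1: A_seq=0 A_ack=2000 B_seq=2209 B_ack=0
After event 2: A_seq=0 A_ack=2000 B_seq=2361 B_ack=0
After event 3: A_seq=0 A_ack=2361 B_seq=2361 B_ack=0
After event 4: A_seq=0 A_ack=2544 B_seq=2544 B_ack=0
After event 5: A_seq=0 A_ack=2631 B_seq=2631 B_ack=0

Answer: 0 2631 2631 0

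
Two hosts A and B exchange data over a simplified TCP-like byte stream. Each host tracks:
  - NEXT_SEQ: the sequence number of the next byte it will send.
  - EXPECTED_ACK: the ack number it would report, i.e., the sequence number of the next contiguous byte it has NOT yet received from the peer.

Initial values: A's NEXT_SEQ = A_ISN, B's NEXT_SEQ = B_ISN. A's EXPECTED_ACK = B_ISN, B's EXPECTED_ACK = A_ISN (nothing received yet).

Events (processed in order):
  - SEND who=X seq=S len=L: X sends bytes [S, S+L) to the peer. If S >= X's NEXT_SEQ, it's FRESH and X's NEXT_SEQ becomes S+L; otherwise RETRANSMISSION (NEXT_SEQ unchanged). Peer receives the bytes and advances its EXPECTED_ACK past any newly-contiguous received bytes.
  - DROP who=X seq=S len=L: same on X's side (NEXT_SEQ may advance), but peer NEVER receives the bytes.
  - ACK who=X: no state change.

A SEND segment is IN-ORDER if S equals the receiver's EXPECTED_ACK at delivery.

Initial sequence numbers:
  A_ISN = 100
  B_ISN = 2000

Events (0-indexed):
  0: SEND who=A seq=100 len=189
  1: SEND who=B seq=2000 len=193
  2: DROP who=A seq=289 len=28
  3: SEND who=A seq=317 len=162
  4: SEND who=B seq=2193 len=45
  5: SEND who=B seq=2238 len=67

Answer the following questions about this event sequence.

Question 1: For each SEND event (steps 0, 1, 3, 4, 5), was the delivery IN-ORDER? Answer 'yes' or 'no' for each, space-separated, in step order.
Step 0: SEND seq=100 -> in-order
Step 1: SEND seq=2000 -> in-order
Step 3: SEND seq=317 -> out-of-order
Step 4: SEND seq=2193 -> in-order
Step 5: SEND seq=2238 -> in-order

Answer: yes yes no yes yes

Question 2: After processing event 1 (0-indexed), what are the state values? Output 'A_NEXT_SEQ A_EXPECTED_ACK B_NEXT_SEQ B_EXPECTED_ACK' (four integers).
After event 0: A_seq=289 A_ack=2000 B_seq=2000 B_ack=289
After event 1: A_seq=289 A_ack=2193 B_seq=2193 B_ack=289

289 2193 2193 289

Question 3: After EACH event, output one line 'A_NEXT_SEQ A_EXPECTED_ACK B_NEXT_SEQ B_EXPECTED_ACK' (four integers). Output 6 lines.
289 2000 2000 289
289 2193 2193 289
317 2193 2193 289
479 2193 2193 289
479 2238 2238 289
479 2305 2305 289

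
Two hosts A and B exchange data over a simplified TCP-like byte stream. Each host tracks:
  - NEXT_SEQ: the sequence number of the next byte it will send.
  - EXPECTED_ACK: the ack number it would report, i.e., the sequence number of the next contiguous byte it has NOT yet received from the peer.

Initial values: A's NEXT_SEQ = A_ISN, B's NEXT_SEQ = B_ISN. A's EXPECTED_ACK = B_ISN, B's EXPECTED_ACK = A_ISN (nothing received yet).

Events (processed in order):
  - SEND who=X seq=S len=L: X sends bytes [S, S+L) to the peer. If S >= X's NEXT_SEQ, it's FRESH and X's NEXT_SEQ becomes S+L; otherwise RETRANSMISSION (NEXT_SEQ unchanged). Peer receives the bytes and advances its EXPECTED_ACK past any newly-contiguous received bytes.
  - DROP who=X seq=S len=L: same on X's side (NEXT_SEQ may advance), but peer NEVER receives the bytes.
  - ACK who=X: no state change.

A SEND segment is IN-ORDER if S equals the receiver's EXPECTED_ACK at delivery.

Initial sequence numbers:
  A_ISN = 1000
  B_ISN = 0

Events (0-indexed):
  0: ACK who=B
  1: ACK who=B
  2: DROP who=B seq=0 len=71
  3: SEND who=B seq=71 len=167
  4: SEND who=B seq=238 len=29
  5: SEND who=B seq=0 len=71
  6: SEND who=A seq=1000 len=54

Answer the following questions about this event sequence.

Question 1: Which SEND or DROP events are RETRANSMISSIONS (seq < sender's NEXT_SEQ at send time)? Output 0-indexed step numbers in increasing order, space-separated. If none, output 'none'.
Step 2: DROP seq=0 -> fresh
Step 3: SEND seq=71 -> fresh
Step 4: SEND seq=238 -> fresh
Step 5: SEND seq=0 -> retransmit
Step 6: SEND seq=1000 -> fresh

Answer: 5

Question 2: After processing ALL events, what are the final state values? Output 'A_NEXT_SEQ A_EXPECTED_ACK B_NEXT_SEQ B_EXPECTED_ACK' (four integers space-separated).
Answer: 1054 267 267 1054

Derivation:
After event 0: A_seq=1000 A_ack=0 B_seq=0 B_ack=1000
After event 1: A_seq=1000 A_ack=0 B_seq=0 B_ack=1000
After event 2: A_seq=1000 A_ack=0 B_seq=71 B_ack=1000
After event 3: A_seq=1000 A_ack=0 B_seq=238 B_ack=1000
After event 4: A_seq=1000 A_ack=0 B_seq=267 B_ack=1000
After event 5: A_seq=1000 A_ack=267 B_seq=267 B_ack=1000
After event 6: A_seq=1054 A_ack=267 B_seq=267 B_ack=1054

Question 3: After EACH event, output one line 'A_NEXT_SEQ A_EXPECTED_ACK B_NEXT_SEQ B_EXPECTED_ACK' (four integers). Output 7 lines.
1000 0 0 1000
1000 0 0 1000
1000 0 71 1000
1000 0 238 1000
1000 0 267 1000
1000 267 267 1000
1054 267 267 1054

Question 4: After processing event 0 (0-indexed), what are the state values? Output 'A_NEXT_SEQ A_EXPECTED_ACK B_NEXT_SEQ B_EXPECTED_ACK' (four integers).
After event 0: A_seq=1000 A_ack=0 B_seq=0 B_ack=1000

1000 0 0 1000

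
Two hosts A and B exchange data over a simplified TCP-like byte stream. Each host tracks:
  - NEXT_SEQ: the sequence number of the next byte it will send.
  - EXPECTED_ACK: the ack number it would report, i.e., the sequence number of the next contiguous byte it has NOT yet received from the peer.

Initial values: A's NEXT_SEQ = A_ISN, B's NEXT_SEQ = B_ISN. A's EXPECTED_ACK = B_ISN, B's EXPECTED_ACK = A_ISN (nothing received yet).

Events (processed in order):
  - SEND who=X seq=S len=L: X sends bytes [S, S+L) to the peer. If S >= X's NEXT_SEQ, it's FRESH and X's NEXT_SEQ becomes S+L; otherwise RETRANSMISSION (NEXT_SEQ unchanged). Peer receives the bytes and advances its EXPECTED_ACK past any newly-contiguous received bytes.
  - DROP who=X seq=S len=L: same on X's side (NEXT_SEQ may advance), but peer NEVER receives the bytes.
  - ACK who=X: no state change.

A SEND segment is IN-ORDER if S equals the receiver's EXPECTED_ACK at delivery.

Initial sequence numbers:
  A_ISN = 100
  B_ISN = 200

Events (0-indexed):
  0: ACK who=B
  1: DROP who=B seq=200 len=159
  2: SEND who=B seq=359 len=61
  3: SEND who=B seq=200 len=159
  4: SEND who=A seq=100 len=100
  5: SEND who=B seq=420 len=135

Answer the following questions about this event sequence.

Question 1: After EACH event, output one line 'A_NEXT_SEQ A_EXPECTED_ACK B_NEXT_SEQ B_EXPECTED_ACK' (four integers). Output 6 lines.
100 200 200 100
100 200 359 100
100 200 420 100
100 420 420 100
200 420 420 200
200 555 555 200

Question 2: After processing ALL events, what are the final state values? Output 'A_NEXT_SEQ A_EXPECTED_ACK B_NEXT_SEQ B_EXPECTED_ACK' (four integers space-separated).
Answer: 200 555 555 200

Derivation:
After event 0: A_seq=100 A_ack=200 B_seq=200 B_ack=100
After event 1: A_seq=100 A_ack=200 B_seq=359 B_ack=100
After event 2: A_seq=100 A_ack=200 B_seq=420 B_ack=100
After event 3: A_seq=100 A_ack=420 B_seq=420 B_ack=100
After event 4: A_seq=200 A_ack=420 B_seq=420 B_ack=200
After event 5: A_seq=200 A_ack=555 B_seq=555 B_ack=200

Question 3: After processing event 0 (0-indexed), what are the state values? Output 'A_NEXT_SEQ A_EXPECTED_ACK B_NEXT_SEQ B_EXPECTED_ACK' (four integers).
After event 0: A_seq=100 A_ack=200 B_seq=200 B_ack=100

100 200 200 100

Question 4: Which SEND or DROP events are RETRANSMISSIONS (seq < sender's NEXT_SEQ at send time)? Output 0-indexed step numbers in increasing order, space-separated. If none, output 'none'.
Answer: 3

Derivation:
Step 1: DROP seq=200 -> fresh
Step 2: SEND seq=359 -> fresh
Step 3: SEND seq=200 -> retransmit
Step 4: SEND seq=100 -> fresh
Step 5: SEND seq=420 -> fresh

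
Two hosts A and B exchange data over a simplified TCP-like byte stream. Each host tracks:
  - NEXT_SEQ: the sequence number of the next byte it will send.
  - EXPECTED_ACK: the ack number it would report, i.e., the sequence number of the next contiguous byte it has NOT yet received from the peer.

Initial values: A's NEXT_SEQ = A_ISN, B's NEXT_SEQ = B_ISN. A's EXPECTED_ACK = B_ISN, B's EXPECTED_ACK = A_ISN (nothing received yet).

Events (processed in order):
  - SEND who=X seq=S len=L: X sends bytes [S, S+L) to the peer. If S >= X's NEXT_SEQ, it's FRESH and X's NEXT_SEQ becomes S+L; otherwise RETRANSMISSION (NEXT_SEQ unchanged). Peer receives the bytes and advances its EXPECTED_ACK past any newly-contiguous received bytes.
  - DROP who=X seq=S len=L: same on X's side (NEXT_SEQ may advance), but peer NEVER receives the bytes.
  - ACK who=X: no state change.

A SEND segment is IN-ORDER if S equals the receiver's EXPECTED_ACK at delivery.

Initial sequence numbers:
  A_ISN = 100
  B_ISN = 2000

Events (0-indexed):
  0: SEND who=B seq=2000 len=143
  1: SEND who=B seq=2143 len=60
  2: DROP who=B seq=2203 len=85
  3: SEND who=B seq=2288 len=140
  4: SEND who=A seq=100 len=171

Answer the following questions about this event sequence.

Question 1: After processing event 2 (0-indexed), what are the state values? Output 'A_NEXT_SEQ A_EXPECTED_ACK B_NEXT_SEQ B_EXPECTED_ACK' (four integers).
After event 0: A_seq=100 A_ack=2143 B_seq=2143 B_ack=100
After event 1: A_seq=100 A_ack=2203 B_seq=2203 B_ack=100
After event 2: A_seq=100 A_ack=2203 B_seq=2288 B_ack=100

100 2203 2288 100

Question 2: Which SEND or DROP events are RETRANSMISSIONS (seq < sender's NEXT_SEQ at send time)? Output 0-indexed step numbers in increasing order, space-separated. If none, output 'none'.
Step 0: SEND seq=2000 -> fresh
Step 1: SEND seq=2143 -> fresh
Step 2: DROP seq=2203 -> fresh
Step 3: SEND seq=2288 -> fresh
Step 4: SEND seq=100 -> fresh

Answer: none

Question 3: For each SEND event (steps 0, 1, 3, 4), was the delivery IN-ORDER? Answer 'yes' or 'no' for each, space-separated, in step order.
Step 0: SEND seq=2000 -> in-order
Step 1: SEND seq=2143 -> in-order
Step 3: SEND seq=2288 -> out-of-order
Step 4: SEND seq=100 -> in-order

Answer: yes yes no yes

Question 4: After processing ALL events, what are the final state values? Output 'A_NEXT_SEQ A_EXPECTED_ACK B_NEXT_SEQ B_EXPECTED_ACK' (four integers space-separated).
After event 0: A_seq=100 A_ack=2143 B_seq=2143 B_ack=100
After event 1: A_seq=100 A_ack=2203 B_seq=2203 B_ack=100
After event 2: A_seq=100 A_ack=2203 B_seq=2288 B_ack=100
After event 3: A_seq=100 A_ack=2203 B_seq=2428 B_ack=100
After event 4: A_seq=271 A_ack=2203 B_seq=2428 B_ack=271

Answer: 271 2203 2428 271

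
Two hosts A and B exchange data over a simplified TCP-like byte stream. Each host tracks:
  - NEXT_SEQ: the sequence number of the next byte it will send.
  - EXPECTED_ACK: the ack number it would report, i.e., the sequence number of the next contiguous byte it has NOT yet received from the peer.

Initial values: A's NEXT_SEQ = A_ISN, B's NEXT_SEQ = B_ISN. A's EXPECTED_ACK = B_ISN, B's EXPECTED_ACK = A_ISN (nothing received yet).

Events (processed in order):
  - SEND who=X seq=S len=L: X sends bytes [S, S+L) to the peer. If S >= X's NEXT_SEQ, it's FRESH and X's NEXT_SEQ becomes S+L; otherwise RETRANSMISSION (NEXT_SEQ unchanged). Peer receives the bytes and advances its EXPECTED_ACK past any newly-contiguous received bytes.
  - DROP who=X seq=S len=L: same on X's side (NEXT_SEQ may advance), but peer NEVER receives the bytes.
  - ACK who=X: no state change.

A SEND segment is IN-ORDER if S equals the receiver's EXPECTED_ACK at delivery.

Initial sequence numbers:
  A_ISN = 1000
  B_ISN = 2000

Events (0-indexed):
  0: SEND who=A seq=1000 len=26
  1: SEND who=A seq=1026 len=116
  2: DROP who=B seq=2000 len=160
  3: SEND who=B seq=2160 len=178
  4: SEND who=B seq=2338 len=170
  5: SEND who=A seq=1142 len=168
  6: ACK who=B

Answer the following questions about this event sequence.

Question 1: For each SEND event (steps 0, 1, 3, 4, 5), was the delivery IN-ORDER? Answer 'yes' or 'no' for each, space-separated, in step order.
Step 0: SEND seq=1000 -> in-order
Step 1: SEND seq=1026 -> in-order
Step 3: SEND seq=2160 -> out-of-order
Step 4: SEND seq=2338 -> out-of-order
Step 5: SEND seq=1142 -> in-order

Answer: yes yes no no yes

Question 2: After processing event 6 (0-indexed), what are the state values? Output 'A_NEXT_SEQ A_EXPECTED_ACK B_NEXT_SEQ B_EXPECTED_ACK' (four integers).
After event 0: A_seq=1026 A_ack=2000 B_seq=2000 B_ack=1026
After event 1: A_seq=1142 A_ack=2000 B_seq=2000 B_ack=1142
After event 2: A_seq=1142 A_ack=2000 B_seq=2160 B_ack=1142
After event 3: A_seq=1142 A_ack=2000 B_seq=2338 B_ack=1142
After event 4: A_seq=1142 A_ack=2000 B_seq=2508 B_ack=1142
After event 5: A_seq=1310 A_ack=2000 B_seq=2508 B_ack=1310
After event 6: A_seq=1310 A_ack=2000 B_seq=2508 B_ack=1310

1310 2000 2508 1310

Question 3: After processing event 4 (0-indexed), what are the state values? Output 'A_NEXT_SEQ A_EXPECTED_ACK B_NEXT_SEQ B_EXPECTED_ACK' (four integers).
After event 0: A_seq=1026 A_ack=2000 B_seq=2000 B_ack=1026
After event 1: A_seq=1142 A_ack=2000 B_seq=2000 B_ack=1142
After event 2: A_seq=1142 A_ack=2000 B_seq=2160 B_ack=1142
After event 3: A_seq=1142 A_ack=2000 B_seq=2338 B_ack=1142
After event 4: A_seq=1142 A_ack=2000 B_seq=2508 B_ack=1142

1142 2000 2508 1142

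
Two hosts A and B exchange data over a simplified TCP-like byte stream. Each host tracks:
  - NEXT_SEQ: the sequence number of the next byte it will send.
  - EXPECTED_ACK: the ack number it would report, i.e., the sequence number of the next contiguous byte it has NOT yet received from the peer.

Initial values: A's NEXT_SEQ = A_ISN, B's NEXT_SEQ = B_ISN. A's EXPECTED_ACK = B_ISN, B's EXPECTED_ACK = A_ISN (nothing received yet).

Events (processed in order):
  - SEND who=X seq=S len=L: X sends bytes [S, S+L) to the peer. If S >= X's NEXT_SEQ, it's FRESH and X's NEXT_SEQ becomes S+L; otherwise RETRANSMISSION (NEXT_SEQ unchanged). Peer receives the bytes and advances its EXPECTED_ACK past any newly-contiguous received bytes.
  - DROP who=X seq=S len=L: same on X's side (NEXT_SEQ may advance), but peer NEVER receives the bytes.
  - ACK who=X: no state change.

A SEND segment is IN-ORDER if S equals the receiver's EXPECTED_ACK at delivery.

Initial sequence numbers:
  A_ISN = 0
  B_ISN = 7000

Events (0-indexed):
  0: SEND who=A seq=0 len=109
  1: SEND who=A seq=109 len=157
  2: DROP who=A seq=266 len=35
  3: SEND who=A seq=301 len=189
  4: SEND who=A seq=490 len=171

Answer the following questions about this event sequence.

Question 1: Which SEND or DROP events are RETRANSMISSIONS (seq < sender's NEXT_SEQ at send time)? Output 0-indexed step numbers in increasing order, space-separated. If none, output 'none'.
Answer: none

Derivation:
Step 0: SEND seq=0 -> fresh
Step 1: SEND seq=109 -> fresh
Step 2: DROP seq=266 -> fresh
Step 3: SEND seq=301 -> fresh
Step 4: SEND seq=490 -> fresh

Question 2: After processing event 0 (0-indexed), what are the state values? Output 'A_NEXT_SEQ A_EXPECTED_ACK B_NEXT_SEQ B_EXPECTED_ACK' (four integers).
After event 0: A_seq=109 A_ack=7000 B_seq=7000 B_ack=109

109 7000 7000 109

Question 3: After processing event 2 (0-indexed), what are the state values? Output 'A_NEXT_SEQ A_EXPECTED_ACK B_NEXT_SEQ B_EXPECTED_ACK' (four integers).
After event 0: A_seq=109 A_ack=7000 B_seq=7000 B_ack=109
After event 1: A_seq=266 A_ack=7000 B_seq=7000 B_ack=266
After event 2: A_seq=301 A_ack=7000 B_seq=7000 B_ack=266

301 7000 7000 266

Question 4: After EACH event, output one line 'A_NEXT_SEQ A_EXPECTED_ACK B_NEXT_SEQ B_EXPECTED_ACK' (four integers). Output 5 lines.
109 7000 7000 109
266 7000 7000 266
301 7000 7000 266
490 7000 7000 266
661 7000 7000 266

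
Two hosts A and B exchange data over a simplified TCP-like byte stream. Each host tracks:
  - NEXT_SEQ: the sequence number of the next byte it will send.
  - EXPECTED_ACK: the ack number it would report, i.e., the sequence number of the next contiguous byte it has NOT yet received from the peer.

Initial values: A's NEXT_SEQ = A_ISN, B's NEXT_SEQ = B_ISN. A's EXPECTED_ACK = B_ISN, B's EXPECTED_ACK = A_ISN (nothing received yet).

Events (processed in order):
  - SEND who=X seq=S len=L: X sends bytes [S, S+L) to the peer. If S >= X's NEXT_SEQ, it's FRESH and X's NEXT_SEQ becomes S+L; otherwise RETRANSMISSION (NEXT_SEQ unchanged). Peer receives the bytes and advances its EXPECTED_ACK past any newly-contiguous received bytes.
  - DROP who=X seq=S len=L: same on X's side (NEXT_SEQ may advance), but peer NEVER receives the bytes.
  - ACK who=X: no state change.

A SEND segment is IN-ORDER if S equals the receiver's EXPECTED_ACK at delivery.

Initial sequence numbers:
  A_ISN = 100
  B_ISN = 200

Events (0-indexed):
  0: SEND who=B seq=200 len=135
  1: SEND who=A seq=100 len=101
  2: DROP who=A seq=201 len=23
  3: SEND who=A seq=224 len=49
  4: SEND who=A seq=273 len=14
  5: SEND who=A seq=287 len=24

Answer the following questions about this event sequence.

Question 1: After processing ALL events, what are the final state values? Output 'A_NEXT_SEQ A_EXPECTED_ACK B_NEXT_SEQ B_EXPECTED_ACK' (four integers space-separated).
Answer: 311 335 335 201

Derivation:
After event 0: A_seq=100 A_ack=335 B_seq=335 B_ack=100
After event 1: A_seq=201 A_ack=335 B_seq=335 B_ack=201
After event 2: A_seq=224 A_ack=335 B_seq=335 B_ack=201
After event 3: A_seq=273 A_ack=335 B_seq=335 B_ack=201
After event 4: A_seq=287 A_ack=335 B_seq=335 B_ack=201
After event 5: A_seq=311 A_ack=335 B_seq=335 B_ack=201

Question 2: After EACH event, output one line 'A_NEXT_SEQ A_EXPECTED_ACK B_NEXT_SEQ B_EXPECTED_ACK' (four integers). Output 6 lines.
100 335 335 100
201 335 335 201
224 335 335 201
273 335 335 201
287 335 335 201
311 335 335 201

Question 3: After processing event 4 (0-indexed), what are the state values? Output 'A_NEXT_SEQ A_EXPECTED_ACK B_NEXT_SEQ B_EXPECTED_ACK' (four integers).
After event 0: A_seq=100 A_ack=335 B_seq=335 B_ack=100
After event 1: A_seq=201 A_ack=335 B_seq=335 B_ack=201
After event 2: A_seq=224 A_ack=335 B_seq=335 B_ack=201
After event 3: A_seq=273 A_ack=335 B_seq=335 B_ack=201
After event 4: A_seq=287 A_ack=335 B_seq=335 B_ack=201

287 335 335 201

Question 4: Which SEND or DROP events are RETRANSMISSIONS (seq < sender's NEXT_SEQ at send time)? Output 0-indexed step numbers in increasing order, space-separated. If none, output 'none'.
Answer: none

Derivation:
Step 0: SEND seq=200 -> fresh
Step 1: SEND seq=100 -> fresh
Step 2: DROP seq=201 -> fresh
Step 3: SEND seq=224 -> fresh
Step 4: SEND seq=273 -> fresh
Step 5: SEND seq=287 -> fresh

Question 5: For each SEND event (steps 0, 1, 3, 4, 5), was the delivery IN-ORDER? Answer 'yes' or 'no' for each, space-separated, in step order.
Answer: yes yes no no no

Derivation:
Step 0: SEND seq=200 -> in-order
Step 1: SEND seq=100 -> in-order
Step 3: SEND seq=224 -> out-of-order
Step 4: SEND seq=273 -> out-of-order
Step 5: SEND seq=287 -> out-of-order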